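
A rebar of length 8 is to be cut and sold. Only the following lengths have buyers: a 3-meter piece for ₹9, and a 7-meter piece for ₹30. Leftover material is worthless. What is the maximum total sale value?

30

Build best[k] bottom-up: best[k] = max over allowed piece i of (p[i] + best[k−i]).
best[1] = 0
best[2] = 0
best[3] = 9
best[4] = 9
best[5] = 9
best[6] = 18  (first piece 3, then best[3]=9)
best[7] = 30
best[8] = 30
One optimal cutting: pieces 7 with 1 meter of scrap → ₹30.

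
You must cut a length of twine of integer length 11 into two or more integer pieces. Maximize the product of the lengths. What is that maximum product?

Fill P[k] for k=2..11: at each k try every first piece i and multiply by the better of (k−i) uncut or P[k−i].
Small cases: P[2]=1, P[3]=2, P[4]=4.
P[5] = 2*max(3,2) = 2*3 = 6
P[6] = 3*max(3,2) = 3*3 = 9
P[7] = 2*max(5,6) = 2*6 = 12
P[8] = 2*max(6,9) = 2*9 = 18
P[9] = 3*max(6,9) = 3*9 = 27
P[10] = 2*max(8,18) = 2*18 = 36
P[11] = 2*max(9,27) = 2*27 = 54
One optimal split: 3 + 3 + 3 + 2; product 3*3*3*2 = 54.

54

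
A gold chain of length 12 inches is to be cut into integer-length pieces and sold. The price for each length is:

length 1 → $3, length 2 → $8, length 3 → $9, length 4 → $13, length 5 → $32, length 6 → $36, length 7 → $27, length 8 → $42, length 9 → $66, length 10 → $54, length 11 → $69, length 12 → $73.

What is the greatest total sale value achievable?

77

Consider every possible first cut. R[k] is the best of p[i]+R[k−i] over all sellable i≤k.
R[1] = 3
R[2] = max(3+3, 8+0) = 8
R[3] = max(3+8, 8+3, 9+0) = 11
R[4] = max(3+11, 8+8, 9+3, 13+0) = 16
R[5] = max(3+16, 8+11, 9+8, 13+3, 32+0) = 32
R[6] = max(3+32, 8+16, 9+11, 13+8, 32+3, 36+0) = 36
R[7] = max(3+36, 8+32, 9+16, …, 36+3, 27+0) = 40
R[8] = max(3+40, 8+36, 9+32, …, 27+3, 42+0) = 44
R[9] = max(3+44, 8+40, 9+36, …, 42+3, 66+0) = 66
R[10] = max(3+66, 8+44, 9+40, …, 66+3, 54+0) = 69
R[11] = max(3+69, 8+66, 9+44, …, 54+3, 69+0) = 74
R[12] = max(3+74, 8+69, 9+66, …, 69+3, 73+0) = 77
One optimal cutting: 9 + 2 + 1 → $66 + $8 + $3 = $77.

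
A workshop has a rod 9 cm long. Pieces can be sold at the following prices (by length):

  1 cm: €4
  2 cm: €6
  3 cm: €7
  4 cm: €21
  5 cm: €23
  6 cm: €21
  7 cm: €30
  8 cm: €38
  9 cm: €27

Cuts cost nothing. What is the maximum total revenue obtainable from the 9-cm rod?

46

Consider every possible first cut. R[k] is the best of p[i]+R[k−i] over all sellable i≤k.
R[1] = 4
R[2] = max(4+4, 6+0) = 8
R[3] = max(4+8, 6+4, 7+0) = 12
R[4] = max(4+12, 6+8, 7+4, 21+0) = 21
R[5] = max(4+21, 6+12, 7+8, 21+4, 23+0) = 25
R[6] = max(4+25, 6+21, 7+12, 21+8, 23+4, 21+0) = 29
R[7] = max(4+29, 6+25, 7+21, …, 21+4, 30+0) = 33
R[8] = max(4+33, 6+29, 7+25, …, 30+4, 38+0) = 42
R[9] = max(4+42, 6+33, 7+29, …, 38+4, 27+0) = 46
One optimal cutting: 4 + 4 + 1 → €21 + €21 + €4 = €46.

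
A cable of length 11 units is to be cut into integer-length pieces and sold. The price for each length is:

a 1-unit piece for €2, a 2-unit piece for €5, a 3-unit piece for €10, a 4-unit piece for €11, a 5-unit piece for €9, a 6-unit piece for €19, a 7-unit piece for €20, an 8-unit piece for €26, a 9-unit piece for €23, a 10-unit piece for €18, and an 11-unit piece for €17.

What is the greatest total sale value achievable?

36

Let r[k] be the best obtainable value from length k. For each k, try every first piece i and keep the best of price[i] + r[k−i].
r[1] = 2
r[2] = max(2+2, 5+0) = 5
r[3] = max(2+5, 5+2, 10+0) = 10
r[4] = max(2+10, 5+5, 10+2, 11+0) = 12
r[5] = max(2+12, 5+10, 10+5, 11+2, 9+0) = 15
r[6] = max(2+15, 5+12, 10+10, 11+5, 9+2, 19+0) = 20
r[7] = max(2+20, 5+15, 10+12, …, 19+2, 20+0) = 22
r[8] = max(2+22, 5+20, 10+15, …, 20+2, 26+0) = 26
r[9] = max(2+26, 5+22, 10+20, …, 26+2, 23+0) = 30
r[10] = max(2+30, 5+26, 10+22, …, 23+2, 18+0) = 32
r[11] = max(2+32, 5+30, 10+26, …, 18+2, 17+0) = 36
One optimal cutting: 8 + 3 → €26 + €10 = €36.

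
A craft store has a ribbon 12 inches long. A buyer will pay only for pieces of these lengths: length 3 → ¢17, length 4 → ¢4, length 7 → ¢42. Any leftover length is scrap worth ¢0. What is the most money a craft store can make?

68

Let f[k] be the best obtainable value from length k. For each k, try every first piece i and keep the best of price[i] + f[k−i].
f[1] = 0
f[2] = 0
f[3] = 17
f[4] = max(17+0, 4+0) = 17
f[5] = max(17+0, 4+0) = 17
f[6] = max(17+17, 4+0) = 34
f[7] = max(17+17, 4+17, 42+0) = 42
f[8] = max(17+17, 4+17, 42+0) = 42
f[9] = max(17+34, 4+17, 42+0) = 51
f[10] = max(17+42, 4+34, 42+17) = 59
f[11] = max(17+42, 4+42, 42+17) = 59
f[12] = max(17+51, 4+42, 42+17) = 68
One optimal cutting: 3 + 3 + 3 + 3 → ¢68.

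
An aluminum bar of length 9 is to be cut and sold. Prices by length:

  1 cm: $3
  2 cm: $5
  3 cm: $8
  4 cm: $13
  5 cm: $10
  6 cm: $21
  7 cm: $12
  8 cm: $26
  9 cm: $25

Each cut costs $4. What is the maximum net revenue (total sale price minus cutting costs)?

25

Build net[k] bottom-up: net[k] = max over allowed piece i of (p[i] + net[k−i]) − 4 per cut.
net[1] = 3
net[2] = max(3+3-4, 5+0) = 5
net[3] = max(3+5-4, 5+3-4, 8+0) = 8
net[4] = max(3+8-4, 5+5-4, 8+3-4, 13+0) = 13
net[5] = max(3+13-4, 5+8-4, 8+5-4, 13+3-4, 10+0) = 12
net[6] = max(3+12-4, 5+13-4, 8+8-4, 13+5-4, 10+3-4, 21+0) = 21
net[7] = max(3+21-4, 5+12-4, 8+13-4, …, 21+3-4, 12+0) = 20
net[8] = max(3+20-4, 5+21-4, 8+12-4, …, 12+3-4, 26+0) = 26
net[9] = max(3+26-4, 5+20-4, 8+21-4, …, 26+3-4, 25+0) = 25
One optimal plan: pieces 8 + 1 (1 cut) → $29 − $4 = $25.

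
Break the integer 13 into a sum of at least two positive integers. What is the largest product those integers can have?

108

Let f[k] be the best product for length k (with at least one cut). For each first piece i, the rest contributes max(k−i, f[k−i]).
Small cases: f[2]=1, f[3]=2, f[4]=4, f[5]=6, f[6]=9, f[7]=12.
f[8] = 2×max(6,9) = 2×9 = 18
f[9] = 3×max(6,9) = 3×9 = 27
f[10] = 2×max(8,18) = 2×18 = 36
f[11] = 2×max(9,27) = 2×27 = 54
f[12] = 3×max(9,27) = 3×27 = 81
f[13] = 2×max(11,54) = 2×54 = 108
One optimal split: 3 + 3 + 3 + 2 + 2; product 3×3×3×2×2 = 108.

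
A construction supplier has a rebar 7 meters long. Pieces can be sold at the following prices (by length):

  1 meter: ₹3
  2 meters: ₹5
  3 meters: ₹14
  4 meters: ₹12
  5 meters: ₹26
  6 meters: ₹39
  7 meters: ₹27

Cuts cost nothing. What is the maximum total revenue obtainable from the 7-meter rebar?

Build v[k] bottom-up: v[k] = max over allowed piece i of (p[i] + v[k−i]).
v[1] = 3
v[2] = max(3+3, 5+0) = 6
v[3] = max(3+6, 5+3, 14+0) = 14
v[4] = max(3+14, 5+6, 14+3, 12+0) = 17
v[5] = max(3+17, 5+14, 14+6, 12+3, 26+0) = 26
v[6] = max(3+26, 5+17, 14+14, 12+6, 26+3, 39+0) = 39
v[7] = max(3+39, 5+26, 14+17, …, 39+3, 27+0) = 42
One optimal cutting: 6 + 1 → ₹39 + ₹3 = ₹42.

42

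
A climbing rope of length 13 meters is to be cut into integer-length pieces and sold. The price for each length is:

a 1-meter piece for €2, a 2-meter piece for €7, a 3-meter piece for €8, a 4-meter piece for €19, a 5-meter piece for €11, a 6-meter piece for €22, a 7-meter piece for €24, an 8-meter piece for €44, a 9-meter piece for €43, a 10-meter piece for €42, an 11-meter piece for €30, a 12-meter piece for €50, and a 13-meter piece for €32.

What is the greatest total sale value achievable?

Build r[k] bottom-up: r[k] = max over allowed piece i of (p[i] + r[k−i]).
r[1] = 2
r[2] = max(2+2, 7+0) = 7
r[3] = max(2+7, 7+2, 8+0) = 9
r[4] = max(2+9, 7+7, 8+2, 19+0) = 19
r[5] = max(2+19, 7+9, 8+7, 19+2, 11+0) = 21
r[6] = max(2+21, 7+19, 8+9, 19+7, 11+2, 22+0) = 26
r[7] = max(2+26, 7+21, 8+19, …, 22+2, 24+0) = 28
r[8] = max(2+28, 7+26, 8+21, …, 24+2, 44+0) = 44
r[9] = max(2+44, 7+28, 8+26, …, 44+2, 43+0) = 46
r[10] = max(2+46, 7+44, 8+28, …, 43+2, 42+0) = 51
r[11] = max(2+51, 7+46, 8+44, …, 42+2, 30+0) = 53
r[12] = max(2+53, 7+51, 8+46, …, 30+2, 50+0) = 63
r[13] = max(2+63, 7+53, 8+51, …, 50+2, 32+0) = 65
One optimal cutting: 8 + 4 + 1 → €44 + €19 + €2 = €65.

65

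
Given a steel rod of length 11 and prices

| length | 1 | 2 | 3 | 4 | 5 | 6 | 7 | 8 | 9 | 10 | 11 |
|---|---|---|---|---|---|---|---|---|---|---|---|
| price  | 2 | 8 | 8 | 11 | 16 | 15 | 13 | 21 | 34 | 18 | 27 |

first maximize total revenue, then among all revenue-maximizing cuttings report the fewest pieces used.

Let r[k] be the best obtainable value from length k. For each k, try every first piece i and keep the best of price[i] + r[k−i].
r[1] = 2
r[2] = max(2+2, 8+0) = 8
r[3] = max(2+8, 8+2, 8+0) = 10
r[4] = max(2+10, 8+8, 8+2, 11+0) = 16
r[5] = max(2+16, 8+10, 8+8, 11+2, 16+0) = 18
r[6] = max(2+18, 8+16, 8+10, 11+8, 16+2, 15+0) = 24
r[7] = max(2+24, 8+18, 8+16, …, 15+2, 13+0) = 26
r[8] = max(2+26, 8+24, 8+18, …, 13+2, 21+0) = 32
r[9] = max(2+32, 8+26, 8+24, …, 21+2, 34+0) = 34
r[10] = max(2+34, 8+32, 8+26, …, 34+2, 18+0) = 40
r[11] = max(2+40, 8+34, 8+32, …, 18+2, 27+0) = 42
Maximum revenue is $42.
Now minimize piece count subject to staying optimal: for each k, pieces[k] = 1 + min over i with p[i]+r[k−i]=r[k] of pieces[k−i].
pieces[8] = 4
pieces[9] = 1
pieces[10] = 5
pieces[11] = 2

2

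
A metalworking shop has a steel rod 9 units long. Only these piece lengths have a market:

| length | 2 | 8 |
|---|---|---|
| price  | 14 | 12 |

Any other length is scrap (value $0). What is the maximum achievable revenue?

Build r[k] bottom-up: r[k] = max over allowed piece i of (p[i] + r[k−i]).
r[1] = 0
r[2] = 14
r[3] = 14
r[4] = 28  (first piece 2, then r[2]=14)
r[5] = 28
r[6] = 42  (first piece 2, then r[4]=28)
r[7] = 42
r[8] = 56  (first piece 2, then r[6]=42)
r[9] = 56
One optimal cutting: pieces 2 + 2 + 2 + 2 with 1 unit of scrap → $56.

56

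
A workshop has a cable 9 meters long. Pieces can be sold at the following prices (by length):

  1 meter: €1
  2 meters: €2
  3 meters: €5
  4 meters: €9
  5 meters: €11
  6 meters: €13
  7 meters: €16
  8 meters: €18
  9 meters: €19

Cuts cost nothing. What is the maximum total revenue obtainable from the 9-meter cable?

Let best[k] be the best obtainable value from length k. For each k, try every first piece i and keep the best of price[i] + best[k−i].
best[1] = 1
best[2] = 2  (first piece 1, then best[1]=1)
best[3] = 5
best[4] = 9
best[5] = 11
best[6] = 13
best[7] = 16
best[8] = 18  (first piece 4, then best[4]=9)
best[9] = 20  (first piece 4, then best[5]=11)
One optimal cutting: 5 + 4 → €11 + €9 = €20.

20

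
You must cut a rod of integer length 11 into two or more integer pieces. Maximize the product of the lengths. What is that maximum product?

54

Let g[k] be the best product for length k (with at least one cut). For each first piece i, the rest contributes max(k−i, g[k−i]).
g[2] = 1*max(1,0) = 1*1 = 1
g[3] = 1*max(2,1) = 1*2 = 2
g[4] = 2*max(2,1) = 2*2 = 4
g[5] = 2*max(3,2) = 2*3 = 6
g[6] = 3*max(3,2) = 3*3 = 9
g[7] = 2*max(5,6) = 2*6 = 12
g[8] = 2*max(6,9) = 2*9 = 18
g[9] = 3*max(6,9) = 3*9 = 27
g[10] = 2*max(8,18) = 2*18 = 36
g[11] = 2*max(9,27) = 2*27 = 54
One optimal split: 3 + 3 + 3 + 2; product 3*3*3*2 = 54.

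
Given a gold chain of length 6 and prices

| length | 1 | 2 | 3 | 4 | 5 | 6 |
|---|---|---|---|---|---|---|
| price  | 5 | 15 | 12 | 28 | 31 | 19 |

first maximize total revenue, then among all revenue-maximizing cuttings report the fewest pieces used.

Let r[k] be the best obtainable value from length k. For each k, try every first piece i and keep the best of price[i] + r[k−i].
r[1] = 5
r[2] = 15
r[3] = 20  (first piece 1, then r[2]=15)
r[4] = 30  (first piece 2, then r[2]=15)
r[5] = 35  (first piece 1, then r[4]=30)
r[6] = 45  (first piece 2, then r[4]=30)
Maximum revenue is $45.
Now minimize piece count subject to staying optimal: for each k, pieces[k] = 1 + min over i with p[i]+r[k−i]=r[k] of pieces[k−i].
pieces[3] = 2
pieces[4] = 2
pieces[5] = 3
pieces[6] = 3

3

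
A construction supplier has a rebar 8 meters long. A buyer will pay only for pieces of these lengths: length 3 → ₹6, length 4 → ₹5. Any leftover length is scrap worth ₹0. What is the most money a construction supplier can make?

Let r[k] be the best obtainable value from length k. For each k, try every first piece i and keep the best of price[i] + r[k−i].
r[1] = 0
r[2] = 0
r[3] = 6
r[4] = max(6+0, 5+0) = 6
r[5] = max(6+0, 5+0) = 6
r[6] = max(6+6, 5+0) = 12
r[7] = max(6+6, 5+6) = 12
r[8] = max(6+6, 5+6) = 12
One optimal cutting: pieces 3 + 3 with 2 meters of scrap → ₹12.

12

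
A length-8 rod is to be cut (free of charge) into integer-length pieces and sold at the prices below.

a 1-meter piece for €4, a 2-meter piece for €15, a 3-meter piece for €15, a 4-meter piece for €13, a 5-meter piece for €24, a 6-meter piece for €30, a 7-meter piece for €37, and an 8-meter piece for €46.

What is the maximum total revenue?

60

Let r[k] be the best obtainable value from length k. For each k, try every first piece i and keep the best of price[i] + r[k−i].
r[1] = 4
r[2] = 15
r[3] = 19  (first piece 1, then r[2]=15)
r[4] = 30  (first piece 2, then r[2]=15)
r[5] = 34  (first piece 1, then r[4]=30)
r[6] = 45  (first piece 2, then r[4]=30)
r[7] = 49  (first piece 1, then r[6]=45)
r[8] = 60  (first piece 2, then r[6]=45)
One optimal cutting: 2 + 2 + 2 + 2 → €15 + €15 + €15 + €15 = €60.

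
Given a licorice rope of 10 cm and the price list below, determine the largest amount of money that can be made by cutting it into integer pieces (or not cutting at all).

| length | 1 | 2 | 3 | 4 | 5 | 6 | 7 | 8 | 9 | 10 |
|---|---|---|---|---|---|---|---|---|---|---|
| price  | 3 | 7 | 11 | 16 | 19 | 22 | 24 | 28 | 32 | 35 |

Consider every possible first cut. v[k] is the best of p[i]+v[k−i] over all sellable i≤k.
v[1] = 3
v[2] = max(3+3, 7+0) = 7
v[3] = max(3+7, 7+3, 11+0) = 11
v[4] = max(3+11, 7+7, 11+3, 16+0) = 16
v[5] = max(3+16, 7+11, 11+7, 16+3, 19+0) = 19
v[6] = max(3+19, 7+16, 11+11, 16+7, 19+3, 22+0) = 23
v[7] = max(3+23, 7+19, 11+16, …, 22+3, 24+0) = 27
v[8] = max(3+27, 7+23, 11+19, …, 24+3, 28+0) = 32
v[9] = max(3+32, 7+27, 11+23, …, 28+3, 32+0) = 35
v[10] = max(3+35, 7+32, 11+27, …, 32+3, 35+0) = 39
One optimal cutting: 4 + 4 + 2 → ¢16 + ¢16 + ¢7 = ¢39.

39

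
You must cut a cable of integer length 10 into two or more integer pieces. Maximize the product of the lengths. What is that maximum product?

36

Define f[k] = max over 1≤i<k of i · max(k−i, f[k−i]); the inner max lets the remainder stay uncut if that's better.
f[2] = 1·max(1,0) = 1·1 = 1
f[3] = 1·max(2,1) = 1·2 = 2
f[4] = 2·max(2,1) = 2·2 = 4
f[5] = 2·max(3,2) = 2·3 = 6
f[6] = 3·max(3,2) = 3·3 = 9
f[7] = 2·max(5,6) = 2·6 = 12
f[8] = 2·max(6,9) = 2·9 = 18
f[9] = 3·max(6,9) = 3·9 = 27
f[10] = 2·max(8,18) = 2·18 = 36
One optimal split: 3 + 3 + 2 + 2; product 3·3·2·2 = 36.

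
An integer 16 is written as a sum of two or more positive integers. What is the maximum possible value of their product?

324

Define m[k] = max over 1≤i<k of i · max(k−i, m[k−i]); the inner max lets the remainder stay uncut if that's better.
m[2] = 1·max(1,0) = 1·1 = 1
m[3] = 1·max(2,1) = 1·2 = 2
m[4] = 2·max(2,1) = 2·2 = 4
m[5] = 2·max(3,2) = 2·3 = 6
m[6] = 3·max(3,2) = 3·3 = 9
m[7] = 2·max(5,6) = 2·6 = 12
m[8] = 2·max(6,9) = 2·9 = 18
m[9] = 3·max(6,9) = 3·9 = 27
m[10] = 2·max(8,18) = 2·18 = 36
m[11] = 2·max(9,27) = 2·27 = 54
m[12] = 3·max(9,27) = 3·27 = 81
m[13] = 2·max(11,54) = 2·54 = 108
m[14] = 2·max(12,81) = 2·81 = 162
m[15] = 3·max(12,81) = 3·81 = 243
m[16] = 2·max(14,162) = 2·162 = 324
One optimal split: 3 + 3 + 3 + 3 + 2 + 2; product 3·3·3·3·2·2 = 324.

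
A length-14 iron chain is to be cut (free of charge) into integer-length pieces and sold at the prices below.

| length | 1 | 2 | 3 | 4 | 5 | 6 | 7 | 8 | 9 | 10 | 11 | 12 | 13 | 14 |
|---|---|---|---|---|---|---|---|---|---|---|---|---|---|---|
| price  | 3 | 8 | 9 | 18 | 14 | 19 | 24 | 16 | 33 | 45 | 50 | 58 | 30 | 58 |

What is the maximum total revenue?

Build R[k] bottom-up: R[k] = max over allowed piece i of (p[i] + R[k−i]).
R[1] = 3
R[2] = max(3+3, 8+0) = 8
R[3] = max(3+8, 8+3, 9+0) = 11
R[4] = max(3+11, 8+8, 9+3, 18+0) = 18
R[5] = max(3+18, 8+11, 9+8, 18+3, 14+0) = 21
R[6] = max(3+21, 8+18, 9+11, 18+8, 14+3, 19+0) = 26
R[7] = max(3+26, 8+21, 9+18, …, 19+3, 24+0) = 29
R[8] = max(3+29, 8+26, 9+21, …, 24+3, 16+0) = 36
R[9] = max(3+36, 8+29, 9+26, …, 16+3, 33+0) = 39
R[10] = max(3+39, 8+36, 9+29, …, 33+3, 45+0) = 45
R[11] = max(3+45, 8+39, 9+36, …, 45+3, 50+0) = 50
R[12] = max(3+50, 8+45, 9+39, …, 50+3, 58+0) = 58
R[13] = max(3+58, 8+50, 9+45, …, 58+3, 30+0) = 61
R[14] = max(3+61, 8+58, 9+50, …, 30+3, 58+0) = 66
One optimal cutting: 12 + 2 → $58 + $8 = $66.

66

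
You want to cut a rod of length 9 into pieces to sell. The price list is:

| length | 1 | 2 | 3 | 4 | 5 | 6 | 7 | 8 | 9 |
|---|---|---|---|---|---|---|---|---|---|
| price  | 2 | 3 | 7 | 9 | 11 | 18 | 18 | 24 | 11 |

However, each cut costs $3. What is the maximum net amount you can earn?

Consider every possible first cut. net[k] is the best of p[i]+net[k−i] over all sellable i≤k, charging 3 whenever i<k.
net[1] = 2
net[2] = max(2+2-3, 3+0) = 3
net[3] = max(2+3-3, 3+2-3, 7+0) = 7
net[4] = max(2+7-3, 3+3-3, 7+2-3, 9+0) = 9
net[5] = max(2+9-3, 3+7-3, 7+3-3, 9+2-3, 11+0) = 11
net[6] = max(2+11-3, 3+9-3, 7+7-3, 9+3-3, 11+2-3, 18+0) = 18
net[7] = max(2+18-3, 3+11-3, 7+9-3, …, 18+2-3, 18+0) = 18
net[8] = max(2+18-3, 3+18-3, 7+11-3, …, 18+2-3, 24+0) = 24
net[9] = max(2+24-3, 3+18-3, 7+18-3, …, 24+2-3, 11+0) = 23
One optimal plan: pieces 8 + 1 (1 cut) → $26 − $3 = $23.

23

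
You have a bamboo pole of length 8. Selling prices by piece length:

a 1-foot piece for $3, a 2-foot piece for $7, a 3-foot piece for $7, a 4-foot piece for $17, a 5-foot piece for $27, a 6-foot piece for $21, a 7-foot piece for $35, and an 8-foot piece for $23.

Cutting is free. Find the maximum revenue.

Build r[k] bottom-up: r[k] = max over allowed piece i of (p[i] + r[k−i]).
r[1] = 3
r[2] = max(3+3, 7+0) = 7
r[3] = max(3+7, 7+3, 7+0) = 10
r[4] = max(3+10, 7+7, 7+3, 17+0) = 17
r[5] = max(3+17, 7+10, 7+7, 17+3, 27+0) = 27
r[6] = max(3+27, 7+17, 7+10, 17+7, 27+3, 21+0) = 30
r[7] = max(3+30, 7+27, 7+17, …, 21+3, 35+0) = 35
r[8] = max(3+35, 7+30, 7+27, …, 35+3, 23+0) = 38
One optimal cutting: 7 + 1 → $35 + $3 = $38.

38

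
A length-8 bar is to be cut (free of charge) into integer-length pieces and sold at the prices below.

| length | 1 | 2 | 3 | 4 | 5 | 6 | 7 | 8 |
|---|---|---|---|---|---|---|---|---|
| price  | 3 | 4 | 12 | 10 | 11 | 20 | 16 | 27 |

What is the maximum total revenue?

Build R[k] bottom-up: R[k] = max over allowed piece i of (p[i] + R[k−i]).
R[1] = 3
R[2] = 6  (first piece 1, then R[1]=3)
R[3] = 12
R[4] = 15  (first piece 1, then R[3]=12)
R[5] = 18  (first piece 1, then R[4]=15)
R[6] = 24  (first piece 3, then R[3]=12)
R[7] = 27  (first piece 1, then R[6]=24)
R[8] = 30  (first piece 1, then R[7]=27)
One optimal cutting: 3 + 3 + 1 + 1 → $12 + $12 + $3 + $3 = $30.

30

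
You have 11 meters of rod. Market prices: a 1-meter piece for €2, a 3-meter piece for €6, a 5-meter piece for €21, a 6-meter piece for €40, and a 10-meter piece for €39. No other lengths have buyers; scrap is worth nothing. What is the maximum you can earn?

Consider every possible first cut. r[k] is the best of p[i]+r[k−i] over all sellable i≤k.
r[1] = 2
r[2] = 4  (first piece 1, then r[1]=2)
r[3] = 6  (first piece 1, then r[2]=4)
r[4] = 8  (first piece 1, then r[3]=6)
r[5] = 21
r[6] = 40
r[7] = 42  (first piece 1, then r[6]=40)
r[8] = 44  (first piece 1, then r[7]=42)
r[9] = 46  (first piece 1, then r[8]=44)
r[10] = 48  (first piece 1, then r[9]=46)
r[11] = 61  (first piece 5, then r[6]=40)
One optimal cutting: 6 + 5 → €61.

61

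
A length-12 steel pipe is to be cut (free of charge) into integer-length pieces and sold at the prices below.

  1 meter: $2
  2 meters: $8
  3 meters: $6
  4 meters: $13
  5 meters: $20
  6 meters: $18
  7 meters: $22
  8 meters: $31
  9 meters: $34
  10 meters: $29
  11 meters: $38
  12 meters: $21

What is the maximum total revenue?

Consider every possible first cut. best[k] is the best of p[i]+best[k−i] over all sellable i≤k.
best[1] = 2
best[2] = max(2+2, 8+0) = 8
best[3] = max(2+8, 8+2, 6+0) = 10
best[4] = max(2+10, 8+8, 6+2, 13+0) = 16
best[5] = max(2+16, 8+10, 6+8, 13+2, 20+0) = 20
best[6] = max(2+20, 8+16, 6+10, 13+8, 20+2, 18+0) = 24
best[7] = max(2+24, 8+20, 6+16, …, 18+2, 22+0) = 28
best[8] = max(2+28, 8+24, 6+20, …, 22+2, 31+0) = 32
best[9] = max(2+32, 8+28, 6+24, …, 31+2, 34+0) = 36
best[10] = max(2+36, 8+32, 6+28, …, 34+2, 29+0) = 40
best[11] = max(2+40, 8+36, 6+32, …, 29+2, 38+0) = 44
best[12] = max(2+44, 8+40, 6+36, …, 38+2, 21+0) = 48
One optimal cutting: 2 + 2 + 2 + 2 + 2 + 2 → $8 + $8 + $8 + $8 + $8 + $8 = $48.

48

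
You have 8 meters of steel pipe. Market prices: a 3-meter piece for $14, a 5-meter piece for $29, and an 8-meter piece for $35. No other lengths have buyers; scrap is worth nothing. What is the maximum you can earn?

Let r[k] be the best obtainable value from length k. For each k, try every first piece i and keep the best of price[i] + r[k−i].
r[1] = 0
r[2] = 0
r[3] = 14
r[4] = 14
r[5] = 29
r[6] = 29
r[7] = 29
r[8] = 43  (first piece 3, then r[5]=29)
One optimal cutting: 5 + 3 → $43.

43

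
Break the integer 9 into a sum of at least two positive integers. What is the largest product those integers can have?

Let f[k] be the best product for length k (with at least one cut). For each first piece i, the rest contributes max(k−i, f[k−i]).
f[2] = 1*max(1,0) = 1*1 = 1
f[3] = max(1*2, 2*1) = 2
f[4] = max(1*3, 2*2, 3*1) = 4
f[5] = max(1*4, 2*3, 3*2, 4*1) = 6
f[6] = max(1*6, 2*4, 3*3, 4*2, 5*1) = 9
f[7] = max(1*9, 2*6, 3*4, 4*3, 5*2, 6*1) = 12
f[8] = max(1*12, 2*9, 3*6, …, 6*2, 7*1) = 18
f[9] = max(1*18, 2*12, 3*9, …, 7*2, 8*1) = 27
One optimal split: 3 + 3 + 3; product 3*3*3 = 27.

27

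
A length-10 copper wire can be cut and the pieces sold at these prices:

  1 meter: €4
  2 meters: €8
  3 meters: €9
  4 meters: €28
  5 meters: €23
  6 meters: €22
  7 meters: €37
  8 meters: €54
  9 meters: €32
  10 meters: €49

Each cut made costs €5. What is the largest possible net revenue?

57

Build net[k] bottom-up: net[k] = max over allowed piece i of (p[i] + net[k−i]) − 5 per cut.
net[1] = 4
net[2] = max(4+4-5, 8+0) = 8
net[3] = max(4+8-5, 8+4-5, 9+0) = 9
net[4] = max(4+9-5, 8+8-5, 9+4-5, 28+0) = 28
net[5] = max(4+28-5, 8+9-5, 9+8-5, 28+4-5, 23+0) = 27
net[6] = max(4+27-5, 8+28-5, 9+9-5, 28+8-5, 23+4-5, 22+0) = 31
net[7] = max(4+31-5, 8+27-5, 9+28-5, …, 22+4-5, 37+0) = 37
net[8] = max(4+37-5, 8+31-5, 9+27-5, …, 37+4-5, 54+0) = 54
net[9] = max(4+54-5, 8+37-5, 9+31-5, …, 54+4-5, 32+0) = 53
net[10] = max(4+53-5, 8+54-5, 9+37-5, …, 32+4-5, 49+0) = 57
One optimal plan: pieces 8 + 2 (1 cut) → €62 − €5 = €57.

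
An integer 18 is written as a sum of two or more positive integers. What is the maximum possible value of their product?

Let prod[k] be the best product for length k (with at least one cut). For each first piece i, the rest contributes max(k−i, prod[k−i]).
prod[2] = 1×max(1,0) = 1×1 = 1
prod[3] = 1×max(2,1) = 1×2 = 2
prod[4] = 2×max(2,1) = 2×2 = 4
prod[5] = 2×max(3,2) = 2×3 = 6
prod[6] = 3×max(3,2) = 3×3 = 9
prod[7] = 2×max(5,6) = 2×6 = 12
prod[8] = 2×max(6,9) = 2×9 = 18
prod[9] = 3×max(6,9) = 3×9 = 27
prod[10] = 2×max(8,18) = 2×18 = 36
prod[11] = 2×max(9,27) = 2×27 = 54
prod[12] = 3×max(9,27) = 3×27 = 81
prod[13] = 2×max(11,54) = 2×54 = 108
prod[14] = 2×max(12,81) = 2×81 = 162
prod[15] = 3×max(12,81) = 3×81 = 243
prod[16] = 2×max(14,162) = 2×162 = 324
prod[17] = 2×max(15,243) = 2×243 = 486
prod[18] = 3×max(15,243) = 3×243 = 729
One optimal split: 3 + 3 + 3 + 3 + 3 + 3; product 3×3×3×3×3×3 = 729.

729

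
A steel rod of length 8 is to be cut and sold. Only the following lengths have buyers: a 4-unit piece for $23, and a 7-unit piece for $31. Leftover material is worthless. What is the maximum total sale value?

46

Consider every possible first cut. r[k] is the best of p[i]+r[k−i] over all sellable i≤k.
r[1] = 0
r[2] = 0
r[3] = 0
r[4] = 23
r[5] = 23
r[6] = 23
r[7] = max(23+0, 31+0) = 31
r[8] = max(23+23, 31+0) = 46
One optimal cutting: 4 + 4 → $46.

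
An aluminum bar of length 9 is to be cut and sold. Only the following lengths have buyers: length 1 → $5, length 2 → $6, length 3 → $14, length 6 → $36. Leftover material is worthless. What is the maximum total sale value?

Let r[k] be the best obtainable value from length k. For each k, try every first piece i and keep the best of price[i] + r[k−i].
r[1] = 5
r[2] = 10  (first piece 1, then r[1]=5)
r[3] = 15  (first piece 1, then r[2]=10)
r[4] = 20  (first piece 1, then r[3]=15)
r[5] = 25  (first piece 1, then r[4]=20)
r[6] = 36
r[7] = 41  (first piece 1, then r[6]=36)
r[8] = 46  (first piece 1, then r[7]=41)
r[9] = 51  (first piece 1, then r[8]=46)
One optimal cutting: 6 + 1 + 1 + 1 → $51.

51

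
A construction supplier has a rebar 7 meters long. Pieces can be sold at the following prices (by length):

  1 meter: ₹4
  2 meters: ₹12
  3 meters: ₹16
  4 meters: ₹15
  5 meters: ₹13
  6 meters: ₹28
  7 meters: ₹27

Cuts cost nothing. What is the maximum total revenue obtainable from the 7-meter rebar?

Let best[k] be the best obtainable value from length k. For each k, try every first piece i and keep the best of price[i] + best[k−i].
best[1] = 4
best[2] = max(4+4, 12+0) = 12
best[3] = max(4+12, 12+4, 16+0) = 16
best[4] = max(4+16, 12+12, 16+4, 15+0) = 24
best[5] = max(4+24, 12+16, 16+12, 15+4, 13+0) = 28
best[6] = max(4+28, 12+24, 16+16, 15+12, 13+4, 28+0) = 36
best[7] = max(4+36, 12+28, 16+24, …, 28+4, 27+0) = 40
One optimal cutting: 2 + 2 + 2 + 1 → ₹12 + ₹12 + ₹12 + ₹4 = ₹40.

40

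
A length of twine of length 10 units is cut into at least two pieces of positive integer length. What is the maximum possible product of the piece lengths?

36

Define g[k] = max over 1≤i<k of i · max(k−i, g[k−i]); the inner max lets the remainder stay uncut if that's better.
Small cases: g[2]=1, g[3]=2.
g[4] = 2·max(2,1) = 2·2 = 4
g[5] = 2·max(3,2) = 2·3 = 6
g[6] = 3·max(3,2) = 3·3 = 9
g[7] = 2·max(5,6) = 2·6 = 12
g[8] = 2·max(6,9) = 2·9 = 18
g[9] = 3·max(6,9) = 3·9 = 27
g[10] = 2·max(8,18) = 2·18 = 36
One optimal split: 3 + 3 + 2 + 2; product 3·3·2·2 = 36.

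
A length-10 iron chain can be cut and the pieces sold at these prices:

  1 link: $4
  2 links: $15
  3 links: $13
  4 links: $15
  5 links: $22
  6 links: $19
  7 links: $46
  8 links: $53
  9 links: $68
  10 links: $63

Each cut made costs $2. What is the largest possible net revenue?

70

Let net[k] be the best obtainable value from length k. For each k, try every first piece i and keep the best of price[i] + net[k−i] minus the 2 cut fee when i<k.
net[1] = 4
net[2] = max(4+4-2, 15+0) = 15
net[3] = max(4+15-2, 15+4-2, 13+0) = 17
net[4] = max(4+17-2, 15+15-2, 13+4-2, 15+0) = 28
net[5] = max(4+28-2, 15+17-2, 13+15-2, 15+4-2, 22+0) = 30
net[6] = max(4+30-2, 15+28-2, 13+17-2, 15+15-2, 22+4-2, 19+0) = 41
net[7] = max(4+41-2, 15+30-2, 13+28-2, …, 19+4-2, 46+0) = 46
net[8] = max(4+46-2, 15+41-2, 13+30-2, …, 46+4-2, 53+0) = 54
net[9] = max(4+54-2, 15+46-2, 13+41-2, …, 53+4-2, 68+0) = 68
net[10] = max(4+68-2, 15+54-2, 13+46-2, …, 68+4-2, 63+0) = 70
One optimal plan: pieces 9 + 1 (1 cut) → $72 − $2 = $70.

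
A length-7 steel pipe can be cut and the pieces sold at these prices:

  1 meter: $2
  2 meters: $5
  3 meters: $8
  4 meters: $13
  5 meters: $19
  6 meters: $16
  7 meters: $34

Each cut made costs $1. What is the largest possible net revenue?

Build v[k] bottom-up: v[k] = max over allowed piece i of (p[i] + v[k−i]) − 1 per cut.
v[1] = 2
v[2] = max(2+2-1, 5+0) = 5
v[3] = max(2+5-1, 5+2-1, 8+0) = 8
v[4] = max(2+8-1, 5+5-1, 8+2-1, 13+0) = 13
v[5] = max(2+13-1, 5+8-1, 8+5-1, 13+2-1, 19+0) = 19
v[6] = max(2+19-1, 5+13-1, 8+8-1, 13+5-1, 19+2-1, 16+0) = 20
v[7] = max(2+20-1, 5+19-1, 8+13-1, …, 16+2-1, 34+0) = 34
Best is to make no cuts and sell whole for $34.

34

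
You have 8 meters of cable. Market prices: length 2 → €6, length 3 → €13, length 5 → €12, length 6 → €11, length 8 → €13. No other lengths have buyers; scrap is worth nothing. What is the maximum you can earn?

32

Let f[k] be the best obtainable value from length k. For each k, try every first piece i and keep the best of price[i] + f[k−i].
f[1] = 0
f[2] = 6
f[3] = max(6+0, 13+0) = 13
f[4] = max(6+6, 13+0) = 13
f[5] = max(6+13, 13+6, 12+0) = 19
f[6] = max(6+13, 13+13, 12+0, 11+0) = 26
f[7] = max(6+19, 13+13, 12+6, 11+0) = 26
f[8] = max(6+26, 13+19, 12+13, 11+6, 13+0) = 32
One optimal cutting: 3 + 3 + 2 → €32.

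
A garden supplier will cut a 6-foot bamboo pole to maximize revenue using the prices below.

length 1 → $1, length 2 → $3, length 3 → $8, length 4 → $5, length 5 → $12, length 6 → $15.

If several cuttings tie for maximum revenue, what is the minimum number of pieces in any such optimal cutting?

2

Build r[k] bottom-up: r[k] = max over allowed piece i of (p[i] + r[k−i]).
r[1] = 1
r[2] = 3
r[3] = 8
r[4] = 9  (first piece 1, then r[3]=8)
r[5] = 12
r[6] = 16  (first piece 3, then r[3]=8)
Maximum revenue is $16.
Now minimize piece count subject to staying optimal: for each k, pieces[k] = 1 + min over i with p[i]+r[k−i]=r[k] of pieces[k−i].
pieces[3] = 1
pieces[4] = 2
pieces[5] = 1
pieces[6] = 2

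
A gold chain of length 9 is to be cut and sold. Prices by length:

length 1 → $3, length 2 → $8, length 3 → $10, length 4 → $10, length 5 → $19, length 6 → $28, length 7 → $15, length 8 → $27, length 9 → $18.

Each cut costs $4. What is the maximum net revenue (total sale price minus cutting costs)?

34

Consider every possible first cut. v[k] is the best of p[i]+v[k−i] over all sellable i≤k, charging 4 whenever i<k.
v[1] = 3
v[2] = max(3+3-4, 8+0) = 8
v[3] = max(3+8-4, 8+3-4, 10+0) = 10
v[4] = max(3+10-4, 8+8-4, 10+3-4, 10+0) = 12
v[5] = max(3+12-4, 8+10-4, 10+8-4, 10+3-4, 19+0) = 19
v[6] = max(3+19-4, 8+12-4, 10+10-4, 10+8-4, 19+3-4, 28+0) = 28
v[7] = max(3+28-4, 8+19-4, 10+12-4, …, 28+3-4, 15+0) = 27
v[8] = max(3+27-4, 8+28-4, 10+19-4, …, 15+3-4, 27+0) = 32
v[9] = max(3+32-4, 8+27-4, 10+28-4, …, 27+3-4, 18+0) = 34
One optimal plan: pieces 6 + 3 (1 cut) → $38 − $4 = $34.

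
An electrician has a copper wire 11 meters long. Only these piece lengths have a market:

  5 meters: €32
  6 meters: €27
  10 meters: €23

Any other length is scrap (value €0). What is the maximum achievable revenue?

64

Build f[k] bottom-up: f[k] = max over allowed piece i of (p[i] + f[k−i]).
f[1] = 0
f[2] = 0
f[3] = 0
f[4] = 0
f[5] = 32
f[6] = max(32+0, 27+0) = 32
f[7] = max(32+0, 27+0) = 32
f[8] = max(32+0, 27+0) = 32
f[9] = max(32+0, 27+0) = 32
f[10] = max(32+32, 27+0, 23+0) = 64
f[11] = max(32+32, 27+32, 23+0) = 64
One optimal cutting: pieces 5 + 5 with 1 meter of scrap → €64.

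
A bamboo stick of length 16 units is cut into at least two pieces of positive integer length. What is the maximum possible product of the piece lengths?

Let prod[k] be the best product for length k (with at least one cut). For each first piece i, the rest contributes max(k−i, prod[k−i]).
prod[2] = 1·max(1,0) = 1·1 = 1
prod[3] = max(1·2, 2·1) = 2
prod[4] = max(1·3, 2·2, 3·1) = 4
prod[5] = max(1·4, 2·3, 3·2, 4·1) = 6
prod[6] = max(1·6, 2·4, 3·3, 4·2, 5·1) = 9
prod[7] = max(1·9, 2·6, 3·4, 4·3, 5·2, 6·1) = 12
prod[8] = max(1·12, 2·9, 3·6, …, 6·2, 7·1) = 18
prod[9] = max(1·18, 2·12, 3·9, …, 7·2, 8·1) = 27
prod[10] = max(1·27, 2·18, 3·12, …, 8·2, 9·1) = 36
prod[11] = max(1·36, 2·27, 3·18, …, 9·2, 10·1) = 54
prod[12] = max(1·54, 2·36, 3·27, …, 10·2, 11·1) = 81
prod[13] = max(1·81, 2·54, 3·36, …, 11·2, 12·1) = 108
prod[14] = max(1·108, 2·81, 3·54, …, 12·2, 13·1) = 162
prod[15] = max(1·162, 2·108, 3·81, …, 13·2, 14·1) = 243
prod[16] = max(1·243, 2·162, 3·108, …, 14·2, 15·1) = 324
One optimal split: 3 + 3 + 3 + 3 + 2 + 2; product 3·3·3·3·2·2 = 324.

324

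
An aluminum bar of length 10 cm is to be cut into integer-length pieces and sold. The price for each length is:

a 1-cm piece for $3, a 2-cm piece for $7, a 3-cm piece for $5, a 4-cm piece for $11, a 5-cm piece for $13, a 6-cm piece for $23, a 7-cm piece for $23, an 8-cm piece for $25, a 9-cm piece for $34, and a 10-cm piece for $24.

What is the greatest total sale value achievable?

Build best[k] bottom-up: best[k] = max over allowed piece i of (p[i] + best[k−i]).
best[1] = 3
best[2] = 7
best[3] = 10  (first piece 1, then best[2]=7)
best[4] = 14  (first piece 2, then best[2]=7)
best[5] = 17  (first piece 1, then best[4]=14)
best[6] = 23
best[7] = 26  (first piece 1, then best[6]=23)
best[8] = 30  (first piece 2, then best[6]=23)
best[9] = 34
best[10] = 37  (first piece 1, then best[9]=34)
One optimal cutting: 9 + 1 → $34 + $3 = $37.

37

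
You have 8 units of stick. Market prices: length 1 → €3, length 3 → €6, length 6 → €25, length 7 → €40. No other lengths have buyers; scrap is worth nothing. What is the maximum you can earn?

Consider every possible first cut. best[k] is the best of p[i]+best[k−i] over all sellable i≤k.
best[1] = 3
best[2] = 6  (first piece 1, then best[1]=3)
best[3] = 9  (first piece 1, then best[2]=6)
best[4] = 12  (first piece 1, then best[3]=9)
best[5] = 15  (first piece 1, then best[4]=12)
best[6] = 25
best[7] = 40
best[8] = 43  (first piece 1, then best[7]=40)
One optimal cutting: 7 + 1 → €43.

43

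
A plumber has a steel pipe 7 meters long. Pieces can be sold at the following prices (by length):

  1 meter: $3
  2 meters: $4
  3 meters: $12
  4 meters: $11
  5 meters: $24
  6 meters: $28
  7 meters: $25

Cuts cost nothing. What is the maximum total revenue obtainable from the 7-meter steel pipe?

31

Let R[k] be the best obtainable value from length k. For each k, try every first piece i and keep the best of price[i] + R[k−i].
R[1] = 3
R[2] = 6  (first piece 1, then R[1]=3)
R[3] = 12
R[4] = 15  (first piece 1, then R[3]=12)
R[5] = 24
R[6] = 28
R[7] = 31  (first piece 1, then R[6]=28)
One optimal cutting: 6 + 1 → $28 + $3 = $31.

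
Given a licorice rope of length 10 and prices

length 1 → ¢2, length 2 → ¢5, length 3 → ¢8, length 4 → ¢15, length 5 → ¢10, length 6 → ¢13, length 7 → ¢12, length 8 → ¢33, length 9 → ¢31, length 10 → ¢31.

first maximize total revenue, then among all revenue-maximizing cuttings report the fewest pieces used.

Let r[k] be the best obtainable value from length k. For each k, try every first piece i and keep the best of price[i] + r[k−i].
r[1] = 2
r[2] = max(2+2, 5+0) = 5
r[3] = max(2+5, 5+2, 8+0) = 8
r[4] = max(2+8, 5+5, 8+2, 15+0) = 15
r[5] = max(2+15, 5+8, 8+5, 15+2, 10+0) = 17
r[6] = max(2+17, 5+15, 8+8, 15+5, 10+2, 13+0) = 20
r[7] = max(2+20, 5+17, 8+15, …, 13+2, 12+0) = 23
r[8] = max(2+23, 5+20, 8+17, …, 12+2, 33+0) = 33
r[9] = max(2+33, 5+23, 8+20, …, 33+2, 31+0) = 35
r[10] = max(2+35, 5+33, 8+23, …, 31+2, 31+0) = 38
Maximum revenue is ¢38.
Now minimize piece count subject to staying optimal: for each k, pieces[k] = 1 + min over i with p[i]+r[k−i]=r[k] of pieces[k−i].
pieces[7] = 2
pieces[8] = 1
pieces[9] = 2
pieces[10] = 2

2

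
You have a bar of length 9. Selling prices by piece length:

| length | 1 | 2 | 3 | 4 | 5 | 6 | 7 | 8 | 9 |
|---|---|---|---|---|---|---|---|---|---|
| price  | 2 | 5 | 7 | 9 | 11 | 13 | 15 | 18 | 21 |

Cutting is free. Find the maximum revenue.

22

Let best[k] be the best obtainable value from length k. For each k, try every first piece i and keep the best of price[i] + best[k−i].
best[1] = 2
best[2] = 5
best[3] = 7  (first piece 1, then best[2]=5)
best[4] = 10  (first piece 2, then best[2]=5)
best[5] = 12  (first piece 1, then best[4]=10)
best[6] = 15  (first piece 2, then best[4]=10)
best[7] = 17  (first piece 1, then best[6]=15)
best[8] = 20  (first piece 2, then best[6]=15)
best[9] = 22  (first piece 1, then best[8]=20)
One optimal cutting: 2 + 2 + 2 + 2 + 1 → $5 + $5 + $5 + $5 + $2 = $22.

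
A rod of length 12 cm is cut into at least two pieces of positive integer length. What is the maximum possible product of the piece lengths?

Let prod[k] be the best product for length k (with at least one cut). For each first piece i, the rest contributes max(k−i, prod[k−i]).
prod[2] = 1×max(1,0) = 1×1 = 1
prod[3] = max(1×2, 2×1) = 2
prod[4] = max(1×3, 2×2, 3×1) = 4
prod[5] = max(1×4, 2×3, 3×2, 4×1) = 6
prod[6] = max(1×6, 2×4, 3×3, 4×2, 5×1) = 9
prod[7] = max(1×9, 2×6, 3×4, 4×3, 5×2, 6×1) = 12
prod[8] = max(1×12, 2×9, 3×6, …, 6×2, 7×1) = 18
prod[9] = max(1×18, 2×12, 3×9, …, 7×2, 8×1) = 27
prod[10] = max(1×27, 2×18, 3×12, …, 8×2, 9×1) = 36
prod[11] = max(1×36, 2×27, 3×18, …, 9×2, 10×1) = 54
prod[12] = max(1×54, 2×36, 3×27, …, 10×2, 11×1) = 81
One optimal split: 3 + 3 + 3 + 3; product 3×3×3×3 = 81.

81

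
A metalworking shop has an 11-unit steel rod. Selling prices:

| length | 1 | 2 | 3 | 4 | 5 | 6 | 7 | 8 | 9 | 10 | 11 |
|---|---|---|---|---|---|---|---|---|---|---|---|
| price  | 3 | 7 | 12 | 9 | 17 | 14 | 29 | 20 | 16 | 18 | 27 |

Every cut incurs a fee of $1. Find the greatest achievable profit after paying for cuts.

42

Let v[k] be the best obtainable value from length k. For each k, try every first piece i and keep the best of price[i] + v[k−i] minus the 1 cut fee when i<k.
v[1] = 3
v[2] = 7
v[3] = 12
v[4] = 14  (first piece 1, then v[3]=12)
v[5] = 18  (first piece 2, then v[3]=12)
v[6] = 23  (first piece 3, then v[3]=12)
v[7] = 29
v[8] = 31  (first piece 1, then v[7]=29)
v[9] = 35  (first piece 2, then v[7]=29)
v[10] = 40  (first piece 3, then v[7]=29)
v[11] = 42  (first piece 1, then v[10]=40)
One optimal plan: pieces 7 + 3 + 1 (2 cuts) → $44 − $2 = $42.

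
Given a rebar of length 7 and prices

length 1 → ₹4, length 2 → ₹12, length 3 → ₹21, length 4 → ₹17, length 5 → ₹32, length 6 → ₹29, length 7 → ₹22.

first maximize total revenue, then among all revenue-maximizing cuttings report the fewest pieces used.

3

Consider every possible first cut. r[k] is the best of p[i]+r[k−i] over all sellable i≤k.
r[1] = 4
r[2] = max(4+4, 12+0) = 12
r[3] = max(4+12, 12+4, 21+0) = 21
r[4] = max(4+21, 12+12, 21+4, 17+0) = 25
r[5] = max(4+25, 12+21, 21+12, 17+4, 32+0) = 33
r[6] = max(4+33, 12+25, 21+21, 17+12, 32+4, 29+0) = 42
r[7] = max(4+42, 12+33, 21+25, …, 29+4, 22+0) = 46
Maximum revenue is ₹46.
Now minimize piece count subject to staying optimal: for each k, pieces[k] = 1 + min over i with p[i]+r[k−i]=r[k] of pieces[k−i].
pieces[4] = 2
pieces[5] = 2
pieces[6] = 2
pieces[7] = 3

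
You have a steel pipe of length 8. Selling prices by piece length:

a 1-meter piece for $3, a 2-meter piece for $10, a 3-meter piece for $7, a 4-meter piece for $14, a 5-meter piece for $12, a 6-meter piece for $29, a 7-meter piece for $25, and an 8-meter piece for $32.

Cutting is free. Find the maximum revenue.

Consider every possible first cut. best[k] is the best of p[i]+best[k−i] over all sellable i≤k.
best[1] = 3
best[2] = max(3+3, 10+0) = 10
best[3] = max(3+10, 10+3, 7+0) = 13
best[4] = max(3+13, 10+10, 7+3, 14+0) = 20
best[5] = max(3+20, 10+13, 7+10, 14+3, 12+0) = 23
best[6] = max(3+23, 10+20, 7+13, 14+10, 12+3, 29+0) = 30
best[7] = max(3+30, 10+23, 7+20, …, 29+3, 25+0) = 33
best[8] = max(3+33, 10+30, 7+23, …, 25+3, 32+0) = 40
One optimal cutting: 2 + 2 + 2 + 2 → $10 + $10 + $10 + $10 = $40.

40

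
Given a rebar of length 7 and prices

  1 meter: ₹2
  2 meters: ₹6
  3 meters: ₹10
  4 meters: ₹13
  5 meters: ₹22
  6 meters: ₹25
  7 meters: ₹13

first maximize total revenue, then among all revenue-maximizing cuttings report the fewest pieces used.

2

Build r[k] bottom-up: r[k] = max over allowed piece i of (p[i] + r[k−i]).
r[1] = 2
r[2] = max(2+2, 6+0) = 6
r[3] = max(2+6, 6+2, 10+0) = 10
r[4] = max(2+10, 6+6, 10+2, 13+0) = 13
r[5] = max(2+13, 6+10, 10+6, 13+2, 22+0) = 22
r[6] = max(2+22, 6+13, 10+10, 13+6, 22+2, 25+0) = 25
r[7] = max(2+25, 6+22, 10+13, …, 25+2, 13+0) = 28
Maximum revenue is ₹28.
Now minimize piece count subject to staying optimal: for each k, pieces[k] = 1 + min over i with p[i]+r[k−i]=r[k] of pieces[k−i].
pieces[4] = 1
pieces[5] = 1
pieces[6] = 1
pieces[7] = 2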